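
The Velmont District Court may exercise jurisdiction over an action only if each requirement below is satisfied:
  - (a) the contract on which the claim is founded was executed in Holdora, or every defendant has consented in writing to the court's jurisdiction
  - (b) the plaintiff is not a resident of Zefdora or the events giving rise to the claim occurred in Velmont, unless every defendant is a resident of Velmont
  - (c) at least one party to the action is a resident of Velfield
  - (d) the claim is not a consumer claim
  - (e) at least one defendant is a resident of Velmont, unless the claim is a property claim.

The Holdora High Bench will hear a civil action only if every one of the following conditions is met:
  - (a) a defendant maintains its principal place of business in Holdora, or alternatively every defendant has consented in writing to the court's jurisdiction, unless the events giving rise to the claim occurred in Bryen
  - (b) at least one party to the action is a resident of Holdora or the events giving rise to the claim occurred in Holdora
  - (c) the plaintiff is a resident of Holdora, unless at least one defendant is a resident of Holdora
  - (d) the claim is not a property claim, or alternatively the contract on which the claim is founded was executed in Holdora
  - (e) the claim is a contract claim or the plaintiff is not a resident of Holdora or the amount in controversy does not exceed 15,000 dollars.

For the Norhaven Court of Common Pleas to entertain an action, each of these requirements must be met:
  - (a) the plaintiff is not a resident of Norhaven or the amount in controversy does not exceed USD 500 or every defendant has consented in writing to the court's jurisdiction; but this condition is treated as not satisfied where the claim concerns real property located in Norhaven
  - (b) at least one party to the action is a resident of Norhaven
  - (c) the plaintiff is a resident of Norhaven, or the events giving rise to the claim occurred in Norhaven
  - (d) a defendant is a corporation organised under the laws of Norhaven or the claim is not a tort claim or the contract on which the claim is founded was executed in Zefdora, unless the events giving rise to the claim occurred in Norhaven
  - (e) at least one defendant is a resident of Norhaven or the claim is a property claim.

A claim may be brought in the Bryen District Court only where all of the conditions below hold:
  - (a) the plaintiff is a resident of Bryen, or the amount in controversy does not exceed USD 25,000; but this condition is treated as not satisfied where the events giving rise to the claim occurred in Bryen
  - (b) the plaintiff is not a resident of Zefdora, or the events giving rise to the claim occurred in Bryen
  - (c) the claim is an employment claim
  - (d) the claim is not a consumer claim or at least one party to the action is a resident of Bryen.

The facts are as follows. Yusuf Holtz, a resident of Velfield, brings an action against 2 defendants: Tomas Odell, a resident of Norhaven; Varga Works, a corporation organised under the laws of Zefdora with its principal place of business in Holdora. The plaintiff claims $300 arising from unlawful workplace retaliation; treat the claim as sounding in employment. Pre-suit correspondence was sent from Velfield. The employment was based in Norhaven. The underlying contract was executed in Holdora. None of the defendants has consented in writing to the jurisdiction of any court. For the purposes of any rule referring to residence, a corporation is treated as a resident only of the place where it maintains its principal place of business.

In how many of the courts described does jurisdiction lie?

The Velmont District Court:
  (a) The contract was executed in Holdora, so one alternative holds. Met.
  (b) The plaintiff resides in Velfield, which is not Zefdora — that alternative is enough. Met.
  (c) Yusuf Holtz resides in Velfield. Satisfied.
  (d) The claim is an employment claim, not a consumer claim. Met.
  (e) No defendant resides in Velmont (they reside in Norhaven, Holdora). The proviso offers no rescue either, since the claim is an employment claim, not a property claim. Fails.
  → Not every requirement is met — no jurisdiction.
The Holdora High Bench:
  (a) Varga Works has its principal place of business in Holdora, so one alternative holds. Satisfied.
  (b) Varga Works resides in Holdora — that alternative is enough. Condition met.
  (c) The plaintiff resides in Velfield, not Holdora. The proviso rescues it, though: Varga Works resides in Holdora. Satisfied.
  (d) The claim is an employment claim, not a property claim, which satisfies one of the alternatives. Satisfied.
  (e) The plaintiff resides in Velfield, which is not Holdora, which satisfies one of the alternatives. Satisfied.
  → The court has jurisdiction.
The Norhaven Court of Common Pleas:
  (a) The plaintiff resides in Velfield, which is not Norhaven — that alternative is enough. The carve-out does not apply: the claim does not concern real property. Met.
  (b) Tomas Odell resides in Norhaven. Satisfied.
  (c) The operative events occurred in Norhaven, which satisfies one of the alternatives. Met.
  (d) The claim is an employment claim, not a tort claim, which satisfies one of the alternatives. Satisfied.
  (e) Tomas Odell resides in Norhaven — that alternative is enough. Satisfied.
  → Every requirement is satisfied — jurisdiction.
The Bryen District Court:
  (a) The amount in controversy is $300, within the 25,000 dollars ceiling, which satisfies one of the alternatives. And the carve-out is inapplicable — the operative events occurred in Norhaven, not Bryen. Satisfied.
  (b) The plaintiff resides in Velfield, which is not Zefdora, so this disjunct is met. Met.
  (c) The claim is an employment claim. Satisfied.
  (d) The claim is an employment claim, not a consumer claim — that alternative is enough. Satisfied.
  → Every requirement is satisfied — jurisdiction.
Courts with jurisdiction: the Holdora High Bench, the Norhaven Court of Common Pleas, the Bryen District Court — 3 in total.

3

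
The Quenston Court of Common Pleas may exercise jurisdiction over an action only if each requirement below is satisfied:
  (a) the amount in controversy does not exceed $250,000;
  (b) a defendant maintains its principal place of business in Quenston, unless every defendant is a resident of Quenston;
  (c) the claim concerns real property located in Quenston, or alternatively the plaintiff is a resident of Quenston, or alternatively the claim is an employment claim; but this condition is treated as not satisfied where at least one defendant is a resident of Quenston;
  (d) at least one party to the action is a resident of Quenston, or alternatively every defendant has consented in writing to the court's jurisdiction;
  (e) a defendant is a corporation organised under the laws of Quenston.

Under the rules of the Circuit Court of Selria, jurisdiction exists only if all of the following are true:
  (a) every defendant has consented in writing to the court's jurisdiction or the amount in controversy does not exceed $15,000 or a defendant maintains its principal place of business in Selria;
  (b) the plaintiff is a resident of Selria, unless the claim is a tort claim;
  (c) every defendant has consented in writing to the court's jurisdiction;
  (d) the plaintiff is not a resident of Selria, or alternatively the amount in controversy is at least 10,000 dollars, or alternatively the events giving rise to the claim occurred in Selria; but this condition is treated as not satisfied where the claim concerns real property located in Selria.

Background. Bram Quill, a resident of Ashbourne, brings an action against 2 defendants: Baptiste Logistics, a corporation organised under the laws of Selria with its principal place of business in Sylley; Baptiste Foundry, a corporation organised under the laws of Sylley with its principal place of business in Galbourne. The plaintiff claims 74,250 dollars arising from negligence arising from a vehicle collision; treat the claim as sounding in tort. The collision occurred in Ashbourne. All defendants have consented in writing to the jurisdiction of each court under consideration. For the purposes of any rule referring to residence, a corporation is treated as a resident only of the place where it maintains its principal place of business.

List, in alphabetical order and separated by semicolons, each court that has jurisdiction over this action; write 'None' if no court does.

the Circuit Court of Selria

The Quenston Court of Common Pleas:
  (a) The amount in controversy is $74,250, within the $250,000 ceiling. Satisfied.
  (b) The corporate defendant(s) have their principal place of business in Galbourne, Sylley, not Quenston. The proviso offers no rescue either, since the defendants reside as follows — Baptiste Logistics in Sylley, Baptiste Foundry in Galbourne — not all in Quenston. Condition not met.
  (c) The claim does not concern real property; the plaintiff resides in Ashbourne, not Quenston; the claim is a tort claim, not an employment claim — no alternative holds. Fails.
  (d) Every defendant has filed written consent, so this disjunct is met. Met.
  (e) The corporate defendant(s) are organised in Selria, Sylley, not Quenston. Not met.
  → The court lacks jurisdiction.
The Circuit Court of Selria:
  (a) Every defendant has filed written consent, which satisfies one of the alternatives. Met.
  (b) The plaintiff resides in Ashbourne, not Selria. The proviso rescues it, though: the claim is a tort claim. Satisfied.
  (c) Every defendant has filed written consent. Met.
  (d) The plaintiff resides in Ashbourne, which is not Selria, so this disjunct is met. And the carve-out is inapplicable — the claim does not concern real property. Condition met.
  → The court has jurisdiction.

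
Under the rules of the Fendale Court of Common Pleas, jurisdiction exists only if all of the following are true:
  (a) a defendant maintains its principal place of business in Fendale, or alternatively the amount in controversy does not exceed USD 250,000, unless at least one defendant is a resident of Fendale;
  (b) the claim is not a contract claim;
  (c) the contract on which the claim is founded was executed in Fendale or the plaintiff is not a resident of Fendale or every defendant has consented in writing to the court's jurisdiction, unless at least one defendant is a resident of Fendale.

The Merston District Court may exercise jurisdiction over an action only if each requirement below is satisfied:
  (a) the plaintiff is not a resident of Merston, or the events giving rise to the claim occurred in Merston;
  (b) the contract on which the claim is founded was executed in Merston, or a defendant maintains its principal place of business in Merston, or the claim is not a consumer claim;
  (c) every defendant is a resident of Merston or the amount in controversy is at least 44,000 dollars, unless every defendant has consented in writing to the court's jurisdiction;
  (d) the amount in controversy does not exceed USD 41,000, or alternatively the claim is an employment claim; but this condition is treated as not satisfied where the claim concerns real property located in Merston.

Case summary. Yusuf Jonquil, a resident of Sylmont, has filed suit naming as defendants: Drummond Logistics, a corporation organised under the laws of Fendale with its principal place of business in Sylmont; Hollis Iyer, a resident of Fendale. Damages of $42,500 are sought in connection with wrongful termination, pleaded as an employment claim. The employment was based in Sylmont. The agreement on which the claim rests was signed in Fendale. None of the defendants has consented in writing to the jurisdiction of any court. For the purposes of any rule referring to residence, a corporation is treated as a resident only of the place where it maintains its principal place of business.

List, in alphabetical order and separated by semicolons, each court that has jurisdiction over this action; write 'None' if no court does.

the Fendale Court of Common Pleas

The Fendale Court of Common Pleas:
  (a) The amount in controversy is USD 42,500, within the $250,000 ceiling, so this disjunct is met. Met.
  (b) The claim is an employment claim, not a contract claim. Condition met.
  (c) The contract was executed in Fendale, so one alternative holds. Met.
  → Every requirement is satisfied — jurisdiction.
The Merston District Court:
  (a) The plaintiff resides in Sylmont, which is not Merston, which satisfies one of the alternatives. Condition met.
  (b) The claim is an employment claim, not a consumer claim, so one alternative holds. Met.
  (c) The defendants reside as follows — Drummond Logistics in Sylmont, Hollis Iyer in Fendale — not all in Merston; the amount in controversy is 42,500 dollars, below the USD 44,000 floor — no alternative holds. And no such written consent has been filed, so the proviso does not save it. Not satisfied.
  (d) The claim is an employment claim, so this disjunct is met. And the carve-out is inapplicable — the claim does not concern real property. Met.
  → Not every requirement is met — no jurisdiction.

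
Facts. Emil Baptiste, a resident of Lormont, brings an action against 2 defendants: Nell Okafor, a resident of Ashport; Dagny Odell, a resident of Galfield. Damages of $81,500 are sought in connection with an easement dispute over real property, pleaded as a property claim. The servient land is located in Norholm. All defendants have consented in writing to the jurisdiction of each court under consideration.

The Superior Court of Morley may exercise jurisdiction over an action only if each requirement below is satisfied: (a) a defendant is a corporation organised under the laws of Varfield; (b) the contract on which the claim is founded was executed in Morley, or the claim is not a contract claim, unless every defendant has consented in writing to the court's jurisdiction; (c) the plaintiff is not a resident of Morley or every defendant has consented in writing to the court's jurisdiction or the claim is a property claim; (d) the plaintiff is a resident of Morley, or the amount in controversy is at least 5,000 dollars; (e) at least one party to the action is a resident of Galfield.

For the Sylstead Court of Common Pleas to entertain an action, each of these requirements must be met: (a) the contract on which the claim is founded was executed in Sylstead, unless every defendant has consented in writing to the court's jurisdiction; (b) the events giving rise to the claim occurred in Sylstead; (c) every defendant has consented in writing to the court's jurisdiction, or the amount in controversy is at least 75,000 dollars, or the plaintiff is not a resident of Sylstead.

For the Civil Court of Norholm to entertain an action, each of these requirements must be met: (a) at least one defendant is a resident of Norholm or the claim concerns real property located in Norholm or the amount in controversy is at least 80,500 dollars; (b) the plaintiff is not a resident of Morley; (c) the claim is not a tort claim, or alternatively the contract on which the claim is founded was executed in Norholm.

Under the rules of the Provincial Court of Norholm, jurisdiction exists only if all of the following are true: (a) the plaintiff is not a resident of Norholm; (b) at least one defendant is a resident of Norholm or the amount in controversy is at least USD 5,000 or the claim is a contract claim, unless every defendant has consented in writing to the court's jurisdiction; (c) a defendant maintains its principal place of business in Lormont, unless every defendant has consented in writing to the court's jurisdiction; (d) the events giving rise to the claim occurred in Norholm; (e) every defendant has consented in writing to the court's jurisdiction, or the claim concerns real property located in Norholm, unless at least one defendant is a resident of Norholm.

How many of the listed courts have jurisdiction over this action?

The Superior Court of Morley:
  (a) No defendant is a corporation. Not satisfied.
  (b) The claim is a property claim, not a contract claim, so one alternative holds. Satisfied.
  (c) The plaintiff resides in Lormont, which is not Morley — that alternative is enough. Condition met.
  (d) The amount in controversy is $81,500, which meets the 5,000 dollars floor, so this disjunct is met. Satisfied.
  (e) Dagny Odell resides in Galfield. Met.
  → Not every requirement is met — no jurisdiction.
The Sylstead Court of Common Pleas:
  (a) No contract (and hence no place of execution) is alleged. The proviso rescues it, though: every defendant has filed written consent. Satisfied.
  (b) The operative events occurred in Norholm, not Sylstead. Not met.
  (c) Every defendant has filed written consent — that alternative is enough. Met.
  → Not every requirement is met — no jurisdiction.
The Civil Court of Norholm:
  (a) The property lies in Norholm, so this disjunct is met. Satisfied.
  (b) The plaintiff resides in Lormont, which is not Morley. Satisfied.
  (c) The claim is a property claim, not a tort claim — that alternative is enough. Condition met.
  → The court has jurisdiction.
The Provincial Court of Norholm:
  (a) The plaintiff resides in Lormont, which is not Norholm. Satisfied.
  (b) The amount in controversy is $81,500, which meets the USD 5,000 floor — that alternative is enough. Met.
  (c) No defendant is a corporation. But every defendant has filed written consent, and the 'unless' clause therefore excuses the requirement. Satisfied.
  (d) The operative events occurred in Norholm. Condition met.
  (e) Every defendant has filed written consent, so one alternative holds. Met.
  → The court has jurisdiction.
Courts with jurisdiction: the Civil Court of Norholm, the Provincial Court of Norholm — 2 in total.

2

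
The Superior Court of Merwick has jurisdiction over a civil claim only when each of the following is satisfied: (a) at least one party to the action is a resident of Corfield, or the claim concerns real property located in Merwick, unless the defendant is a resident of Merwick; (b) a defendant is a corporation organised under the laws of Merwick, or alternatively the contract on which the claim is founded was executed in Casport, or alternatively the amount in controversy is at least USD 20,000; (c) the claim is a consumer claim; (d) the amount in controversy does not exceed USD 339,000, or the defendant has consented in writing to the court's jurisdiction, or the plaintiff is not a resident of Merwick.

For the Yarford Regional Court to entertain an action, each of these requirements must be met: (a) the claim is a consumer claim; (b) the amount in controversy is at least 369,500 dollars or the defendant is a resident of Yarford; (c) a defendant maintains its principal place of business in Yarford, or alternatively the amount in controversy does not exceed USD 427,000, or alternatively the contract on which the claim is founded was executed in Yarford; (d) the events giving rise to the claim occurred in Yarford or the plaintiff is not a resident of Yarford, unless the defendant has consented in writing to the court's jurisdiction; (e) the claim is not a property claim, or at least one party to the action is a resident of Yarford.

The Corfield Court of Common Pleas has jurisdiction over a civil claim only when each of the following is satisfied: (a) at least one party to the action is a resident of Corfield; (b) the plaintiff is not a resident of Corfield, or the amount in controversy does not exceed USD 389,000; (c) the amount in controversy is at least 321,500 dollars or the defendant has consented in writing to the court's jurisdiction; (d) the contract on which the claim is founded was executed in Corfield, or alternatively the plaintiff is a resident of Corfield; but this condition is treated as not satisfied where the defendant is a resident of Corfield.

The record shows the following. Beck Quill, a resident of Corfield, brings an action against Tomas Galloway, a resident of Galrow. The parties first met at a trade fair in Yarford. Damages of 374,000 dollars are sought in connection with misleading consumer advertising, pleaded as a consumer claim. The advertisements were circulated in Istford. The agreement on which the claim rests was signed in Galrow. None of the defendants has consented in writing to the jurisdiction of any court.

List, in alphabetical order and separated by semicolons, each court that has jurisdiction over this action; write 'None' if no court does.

the Corfield Court of Common Pleas; the Superior Court of Merwick; the Yarford Regional Court

The Superior Court of Merwick:
  (a) Beck Quill resides in Corfield, so this disjunct is met. Condition met.
  (b) The amount in controversy is USD 374,000, which meets the $20,000 floor — that alternative is enough. Satisfied.
  (c) The claim is a consumer claim. Met.
  (d) The plaintiff resides in Corfield, which is not Merwick, so one alternative holds. Satisfied.
  → Jurisdiction lies.
The Yarford Regional Court:
  (a) The claim is a consumer claim. Condition met.
  (b) The amount in controversy is 374,000 dollars, which meets the 369,500 dollars floor, so one alternative holds. Satisfied.
  (c) The amount in controversy is 374,000 dollars, within the 427,000 dollars ceiling, so this disjunct is met. Met.
  (d) The plaintiff resides in Corfield, which is not Yarford — that alternative is enough. Met.
  (e) The claim is a consumer claim, not a property claim — that alternative is enough. Satisfied.
  → The court has jurisdiction.
The Corfield Court of Common Pleas:
  (a) Beck Quill resides in Corfield. Met.
  (b) The amount in controversy is $374,000, within the USD 389,000 ceiling — that alternative is enough. Condition met.
  (c) The amount in controversy is 374,000 dollars, which meets the $321,500 floor — that alternative is enough. Condition met.
  (d) The plaintiff resides in Corfield — that alternative is enough. The carve-out does not apply: the defendant resides in Galrow, not Corfield. Satisfied.
  → Every requirement is satisfied — jurisdiction.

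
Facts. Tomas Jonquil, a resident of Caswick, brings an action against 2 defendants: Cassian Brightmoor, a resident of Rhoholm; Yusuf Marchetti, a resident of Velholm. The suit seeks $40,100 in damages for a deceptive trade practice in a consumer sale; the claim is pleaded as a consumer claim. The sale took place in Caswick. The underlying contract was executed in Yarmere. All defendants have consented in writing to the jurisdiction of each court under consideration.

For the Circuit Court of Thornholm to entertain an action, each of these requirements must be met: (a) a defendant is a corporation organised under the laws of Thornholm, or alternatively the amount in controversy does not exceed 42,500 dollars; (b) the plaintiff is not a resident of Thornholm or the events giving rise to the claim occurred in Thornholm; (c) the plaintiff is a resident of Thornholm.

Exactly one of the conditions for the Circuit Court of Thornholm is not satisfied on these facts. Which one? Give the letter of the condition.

The Circuit Court of Thornholm:
  (a) The amount in controversy is USD 40,100, within the 42,500 dollars ceiling — that alternative is enough. Satisfied.
  (b) The plaintiff resides in Caswick, which is not Thornholm, which satisfies one of the alternatives. Condition met.
  (c) The plaintiff resides in Caswick, not Thornholm. Not satisfied.
Only condition (c) fails.

(c)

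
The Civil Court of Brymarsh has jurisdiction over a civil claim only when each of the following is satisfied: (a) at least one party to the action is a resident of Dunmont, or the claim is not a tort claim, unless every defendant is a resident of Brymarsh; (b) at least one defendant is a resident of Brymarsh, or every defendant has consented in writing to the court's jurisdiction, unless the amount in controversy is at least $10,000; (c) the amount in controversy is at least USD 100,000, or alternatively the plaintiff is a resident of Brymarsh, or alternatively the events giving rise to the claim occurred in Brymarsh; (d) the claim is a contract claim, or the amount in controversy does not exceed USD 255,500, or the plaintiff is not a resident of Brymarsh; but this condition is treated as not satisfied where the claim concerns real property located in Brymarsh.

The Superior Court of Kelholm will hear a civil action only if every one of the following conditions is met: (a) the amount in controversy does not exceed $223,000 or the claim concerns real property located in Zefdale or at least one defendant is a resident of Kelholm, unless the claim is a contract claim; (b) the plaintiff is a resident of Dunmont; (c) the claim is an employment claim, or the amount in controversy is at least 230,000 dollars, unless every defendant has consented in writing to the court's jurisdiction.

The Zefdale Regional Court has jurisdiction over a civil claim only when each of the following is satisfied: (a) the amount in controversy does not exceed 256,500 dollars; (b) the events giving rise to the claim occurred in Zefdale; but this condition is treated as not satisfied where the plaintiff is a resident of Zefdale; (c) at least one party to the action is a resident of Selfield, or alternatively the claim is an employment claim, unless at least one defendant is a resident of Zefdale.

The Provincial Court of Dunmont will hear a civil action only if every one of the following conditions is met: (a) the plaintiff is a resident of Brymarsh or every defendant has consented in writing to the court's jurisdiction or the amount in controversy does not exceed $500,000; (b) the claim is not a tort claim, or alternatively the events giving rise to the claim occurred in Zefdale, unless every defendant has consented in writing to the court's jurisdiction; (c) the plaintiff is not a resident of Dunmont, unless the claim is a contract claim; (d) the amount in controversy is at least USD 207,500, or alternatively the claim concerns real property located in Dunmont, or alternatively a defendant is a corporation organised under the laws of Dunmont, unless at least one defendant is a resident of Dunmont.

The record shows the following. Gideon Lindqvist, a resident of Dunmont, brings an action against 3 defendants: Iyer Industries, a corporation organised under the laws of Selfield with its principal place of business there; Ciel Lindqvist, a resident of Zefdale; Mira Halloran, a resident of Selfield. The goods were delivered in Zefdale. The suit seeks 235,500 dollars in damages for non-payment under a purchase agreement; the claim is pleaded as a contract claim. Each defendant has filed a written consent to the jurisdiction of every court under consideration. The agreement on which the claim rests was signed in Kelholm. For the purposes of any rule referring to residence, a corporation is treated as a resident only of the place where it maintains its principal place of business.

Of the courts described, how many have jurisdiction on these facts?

4

The Civil Court of Brymarsh:
  (a) Gideon Lindqvist resides in Dunmont, so this disjunct is met. Condition met.
  (b) Every defendant has filed written consent, so one alternative holds. Condition met.
  (c) The amount in controversy is USD 235,500, which meets the USD 100,000 floor, so one alternative holds. Condition met.
  (d) The claim is a contract claim — that alternative is enough. The exception is not triggered, since the claim does not concern real property. Satisfied.
  → Jurisdiction lies.
The Superior Court of Kelholm:
  (a) The amount in controversy is $235,500, above the USD 223,000 ceiling; the claim does not concern real property; no defendant resides in Kelholm (they reside in Selfield, Zefdale, Selfield) — no alternative holds. However, the claim is a contract claim, so the 'unless' proviso supplies this condition. Condition met.
  (b) The plaintiff resides in Dunmont. Satisfied.
  (c) The amount in controversy is USD 235,500, which meets the USD 230,000 floor, so this disjunct is met. Condition met.
  → Every requirement is satisfied — jurisdiction.
The Zefdale Regional Court:
  (a) The amount in controversy is USD 235,500, within the $256,500 ceiling. Met.
  (b) The operative events occurred in Zefdale. The carve-out does not apply: the plaintiff resides in Dunmont, not Zefdale. Met.
  (c) Iyer Industries resides in Selfield — that alternative is enough. Satisfied.
  → Jurisdiction lies.
The Provincial Court of Dunmont:
  (a) Every defendant has filed written consent, which satisfies one of the alternatives. Condition met.
  (b) The claim is a contract claim, not a tort claim, so one alternative holds. Met.
  (c) The plaintiff resides in Dunmont. However, the claim is a contract claim, so the 'unless' proviso supplies this condition. Condition met.
  (d) The amount in controversy is 235,500 dollars, which meets the 207,500 dollars floor — that alternative is enough. Condition met.
  → Jurisdiction lies.
Courts with jurisdiction: the Civil Court of Brymarsh, the Superior Court of Kelholm, the Zefdale Regional Court, the Provincial Court of Dunmont — 4 in total.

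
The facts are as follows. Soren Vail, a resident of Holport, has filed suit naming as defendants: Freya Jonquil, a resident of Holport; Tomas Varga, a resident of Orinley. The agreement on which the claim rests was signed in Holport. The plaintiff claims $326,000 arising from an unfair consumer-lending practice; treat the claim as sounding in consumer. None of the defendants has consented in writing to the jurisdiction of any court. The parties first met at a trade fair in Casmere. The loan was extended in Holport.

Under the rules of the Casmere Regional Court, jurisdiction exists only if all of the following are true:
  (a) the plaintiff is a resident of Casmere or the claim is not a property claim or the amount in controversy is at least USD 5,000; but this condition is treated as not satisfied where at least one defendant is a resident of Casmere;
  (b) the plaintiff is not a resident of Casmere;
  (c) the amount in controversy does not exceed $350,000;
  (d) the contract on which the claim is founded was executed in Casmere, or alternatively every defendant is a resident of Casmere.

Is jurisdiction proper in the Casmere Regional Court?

The Casmere Regional Court:
  (a) The claim is a consumer claim, not a property claim, so this disjunct is met. The carve-out does not apply: no defendant resides in Casmere (they reside in Holport, Orinley). Condition met.
  (b) The plaintiff resides in Holport, which is not Casmere. Satisfied.
  (c) The amount in controversy is USD 326,000, within the $350,000 ceiling. Satisfied.
  (d) The contract was executed in Holport, not Casmere; the defendants reside as follows — Freya Jonquil in Holport, Tomas Varga in Orinley — not all in Casmere — every alternative fails. Condition not met.
  → At least one condition fails; no jurisdiction.

No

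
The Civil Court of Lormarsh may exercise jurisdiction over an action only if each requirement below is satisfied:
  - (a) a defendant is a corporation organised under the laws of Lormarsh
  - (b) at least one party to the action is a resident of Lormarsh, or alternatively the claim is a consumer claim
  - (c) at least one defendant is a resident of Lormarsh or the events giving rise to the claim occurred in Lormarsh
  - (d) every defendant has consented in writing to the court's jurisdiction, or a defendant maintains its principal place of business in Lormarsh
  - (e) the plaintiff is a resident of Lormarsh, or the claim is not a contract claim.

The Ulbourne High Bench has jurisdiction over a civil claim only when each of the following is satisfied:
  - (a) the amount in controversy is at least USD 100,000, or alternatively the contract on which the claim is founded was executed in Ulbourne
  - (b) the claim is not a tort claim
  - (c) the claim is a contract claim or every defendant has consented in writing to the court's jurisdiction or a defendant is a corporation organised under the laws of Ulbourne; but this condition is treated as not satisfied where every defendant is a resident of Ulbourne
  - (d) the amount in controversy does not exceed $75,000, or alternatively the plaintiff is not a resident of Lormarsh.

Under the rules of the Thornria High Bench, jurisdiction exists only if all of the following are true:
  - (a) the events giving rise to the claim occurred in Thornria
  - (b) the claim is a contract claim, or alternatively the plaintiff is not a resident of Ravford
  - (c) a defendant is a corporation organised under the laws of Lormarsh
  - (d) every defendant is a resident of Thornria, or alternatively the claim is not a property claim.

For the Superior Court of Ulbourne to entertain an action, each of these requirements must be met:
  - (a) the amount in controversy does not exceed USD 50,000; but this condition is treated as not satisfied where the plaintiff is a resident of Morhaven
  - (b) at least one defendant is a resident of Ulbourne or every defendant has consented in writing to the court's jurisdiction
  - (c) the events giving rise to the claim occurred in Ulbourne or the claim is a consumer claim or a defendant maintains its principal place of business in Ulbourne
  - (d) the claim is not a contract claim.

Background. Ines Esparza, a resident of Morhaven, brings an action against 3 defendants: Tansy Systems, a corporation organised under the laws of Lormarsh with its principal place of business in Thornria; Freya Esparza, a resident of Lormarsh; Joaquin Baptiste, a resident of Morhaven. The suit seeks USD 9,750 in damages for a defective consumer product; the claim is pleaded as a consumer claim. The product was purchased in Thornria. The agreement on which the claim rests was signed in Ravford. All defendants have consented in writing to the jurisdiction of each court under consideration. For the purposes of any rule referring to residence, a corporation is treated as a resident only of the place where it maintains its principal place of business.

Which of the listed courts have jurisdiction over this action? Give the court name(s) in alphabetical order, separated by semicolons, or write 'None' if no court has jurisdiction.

the Civil Court of Lormarsh; the Thornria High Bench

The Civil Court of Lormarsh:
  (a) Tansy Systems is organised under the laws of Lormarsh. Condition met.
  (b) Freya Esparza resides in Lormarsh, so one alternative holds. Condition met.
  (c) Freya Esparza resides in Lormarsh — that alternative is enough. Condition met.
  (d) Every defendant has filed written consent, so one alternative holds. Met.
  (e) The claim is a consumer claim, not a contract claim, so this disjunct is met. Satisfied.
  → The court has jurisdiction.
The Ulbourne High Bench:
  (a) The amount in controversy is USD 9,750, below the 100,000 dollars floor; the contract was executed in Ravford, not Ulbourne — every alternative fails. Not met.
  (b) The claim is a consumer claim, not a tort claim. Condition met.
  (c) Every defendant has filed written consent, so one alternative holds. The exception is not triggered, since the defendants reside as follows — Tansy Systems in Thornria, Freya Esparza in Lormarsh, Joaquin Baptiste in Morhaven — not all in Ulbourne. Satisfied.
  (d) The amount in controversy is $9,750, within the USD 75,000 ceiling, so this disjunct is met. Met.
  → At least one condition fails; no jurisdiction.
The Thornria High Bench:
  (a) The operative events occurred in Thornria. Condition met.
  (b) The plaintiff resides in Morhaven, which is not Ravford, which satisfies one of the alternatives. Condition met.
  (c) Tansy Systems is organised under the laws of Lormarsh. Satisfied.
  (d) The claim is a consumer claim, not a property claim, so this disjunct is met. Met.
  → All conditions met; jurisdiction exists.
The Superior Court of Ulbourne:
  (a) The amount in controversy is $9,750, within the $50,000 ceiling. But the carve-out bites: the plaintiff resides in Morhaven. Not met.
  (b) Every defendant has filed written consent, which satisfies one of the alternatives. Met.
  (c) The claim is a consumer claim, so this disjunct is met. Condition met.
  (d) The claim is a consumer claim, not a contract claim. Met.
  → At least one condition fails; no jurisdiction.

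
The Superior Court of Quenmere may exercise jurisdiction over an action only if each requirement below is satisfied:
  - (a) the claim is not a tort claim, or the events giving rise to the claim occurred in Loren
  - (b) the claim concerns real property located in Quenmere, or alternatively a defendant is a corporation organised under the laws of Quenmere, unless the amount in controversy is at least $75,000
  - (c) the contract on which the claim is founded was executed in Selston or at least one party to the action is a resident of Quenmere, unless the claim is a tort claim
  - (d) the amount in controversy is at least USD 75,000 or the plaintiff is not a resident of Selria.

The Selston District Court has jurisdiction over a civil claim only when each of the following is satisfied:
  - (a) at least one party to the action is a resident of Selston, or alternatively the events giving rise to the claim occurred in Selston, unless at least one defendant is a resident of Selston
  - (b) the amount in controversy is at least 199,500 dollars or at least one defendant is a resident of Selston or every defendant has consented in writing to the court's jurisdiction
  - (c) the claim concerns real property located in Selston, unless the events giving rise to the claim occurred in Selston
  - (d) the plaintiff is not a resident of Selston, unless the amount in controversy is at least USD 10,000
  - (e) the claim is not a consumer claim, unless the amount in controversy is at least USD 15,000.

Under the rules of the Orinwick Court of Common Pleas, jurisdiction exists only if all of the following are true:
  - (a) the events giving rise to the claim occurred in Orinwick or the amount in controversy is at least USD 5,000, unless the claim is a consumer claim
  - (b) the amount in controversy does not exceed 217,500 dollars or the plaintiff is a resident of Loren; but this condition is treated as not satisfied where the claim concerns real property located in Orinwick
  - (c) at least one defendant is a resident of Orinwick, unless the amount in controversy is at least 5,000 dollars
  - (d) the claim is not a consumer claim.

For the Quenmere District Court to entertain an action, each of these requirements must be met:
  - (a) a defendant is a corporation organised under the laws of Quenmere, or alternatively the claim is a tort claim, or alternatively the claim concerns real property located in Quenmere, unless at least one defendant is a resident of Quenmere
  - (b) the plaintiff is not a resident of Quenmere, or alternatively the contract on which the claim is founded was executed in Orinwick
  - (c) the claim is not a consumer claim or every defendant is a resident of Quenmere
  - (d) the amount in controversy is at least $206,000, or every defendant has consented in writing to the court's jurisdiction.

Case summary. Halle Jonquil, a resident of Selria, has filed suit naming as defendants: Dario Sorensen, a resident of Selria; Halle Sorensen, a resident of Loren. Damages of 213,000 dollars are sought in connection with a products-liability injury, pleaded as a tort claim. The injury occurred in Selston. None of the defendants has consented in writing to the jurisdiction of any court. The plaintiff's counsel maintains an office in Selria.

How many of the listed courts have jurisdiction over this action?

The Superior Court of Quenmere:
  (a) The claim is a tort claim; the operative events occurred in Selston, not Loren — none of the alternatives is met. Condition not met.
  (b) The claim does not concern real property; no defendant is a corporation — no alternative holds. But the amount in controversy is $213,000, which meets the USD 75,000 floor, and the 'unless' clause therefore excuses the requirement. Met.
  (c) No contract (and hence no place of execution) is alleged; no party resides in Quenmere — none of the alternatives is met. However, the claim is a tort claim, so the 'unless' proviso supplies this condition. Met.
  (d) The amount in controversy is $213,000, which meets the 75,000 dollars floor — that alternative is enough. Condition met.
  → The court lacks jurisdiction.
The Selston District Court:
  (a) The operative events occurred in Selston, so this disjunct is met. Condition met.
  (b) The amount in controversy is $213,000, which meets the 199,500 dollars floor, which satisfies one of the alternatives. Satisfied.
  (c) The claim does not concern real property. The proviso rescues it, though: the operative events occurred in Selston. Satisfied.
  (d) The plaintiff resides in Selria, which is not Selston. Satisfied.
  (e) The claim is a tort claim, not a consumer claim. Met.
  → All conditions met; jurisdiction exists.
The Orinwick Court of Common Pleas:
  (a) The amount in controversy is 213,000 dollars, which meets the 5,000 dollars floor, so this disjunct is met. Condition met.
  (b) The amount in controversy is 213,000 dollars, within the 217,500 dollars ceiling, which satisfies one of the alternatives. The exception is not triggered, since the claim does not concern real property. Condition met.
  (c) No defendant resides in Orinwick (they reside in Selria, Loren). The proviso rescues it, though: the amount in controversy is USD 213,000, which meets the $5,000 floor. Condition met.
  (d) The claim is a tort claim, not a consumer claim. Met.
  → Every requirement is satisfied — jurisdiction.
The Quenmere District Court:
  (a) The claim is a tort claim — that alternative is enough. Satisfied.
  (b) The plaintiff resides in Selria, which is not Quenmere — that alternative is enough. Satisfied.
  (c) The claim is a tort claim, not a consumer claim, so this disjunct is met. Satisfied.
  (d) The amount in controversy is 213,000 dollars, which meets the $206,000 floor, so one alternative holds. Met.
  → The court has jurisdiction.
Courts with jurisdiction: the Selston District Court, the Orinwick Court of Common Pleas, the Quenmere District Court — 3 in total.

3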